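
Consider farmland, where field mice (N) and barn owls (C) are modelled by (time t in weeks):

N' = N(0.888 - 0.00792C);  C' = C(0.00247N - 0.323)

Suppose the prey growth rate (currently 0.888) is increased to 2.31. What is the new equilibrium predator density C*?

C* ≈ 292

At the interior fixed point, setting dN/dt = 0 with N > 0 fixes C* = (prey growth rate)/(NC coefficient) — independent of the other coefficients.
With the change, C* = 2.31/0.00792 = 292; it rises from 112.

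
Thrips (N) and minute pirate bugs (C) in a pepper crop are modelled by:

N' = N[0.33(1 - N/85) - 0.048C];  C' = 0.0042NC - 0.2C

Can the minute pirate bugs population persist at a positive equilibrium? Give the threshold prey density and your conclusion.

Threshold N = 47.6; K > 47.6, so yes, the predator persists.

The predator equation gives dC/dt > 0 only when N > 0.2/0.0042 = 47.6.
Without the predator, N → K = 85. Since 85 > 47.6, the predator can invade and persist.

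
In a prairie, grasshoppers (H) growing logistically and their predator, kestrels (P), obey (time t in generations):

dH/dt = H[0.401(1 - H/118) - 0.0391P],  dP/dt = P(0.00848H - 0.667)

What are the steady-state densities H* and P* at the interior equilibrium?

H* ≈ 78.7, P* ≈ 3.42

From dP/dt = 0 with P > 0: 0.00848H* = 0.667, so H* = 78.7.
Substitute into dH/dt = 0: 0.401(1 - 78.7/118) = 0.0391P*.
The bracket is 0.333, giving P* = 0.134/0.0391 = 3.42.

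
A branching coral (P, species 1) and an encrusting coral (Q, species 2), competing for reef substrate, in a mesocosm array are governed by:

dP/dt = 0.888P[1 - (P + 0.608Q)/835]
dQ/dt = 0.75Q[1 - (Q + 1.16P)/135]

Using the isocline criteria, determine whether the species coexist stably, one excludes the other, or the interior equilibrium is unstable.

Compare the nullcline intercepts: K1/α12 = 835/0.608 = 1370 > K2 = 135; K2/α21 = 135/1.16 = 116 < K1 = 835.
Since the inequalities point opposite ways, species 1 can invade but species 2 cannot.

species 1 excludes species 2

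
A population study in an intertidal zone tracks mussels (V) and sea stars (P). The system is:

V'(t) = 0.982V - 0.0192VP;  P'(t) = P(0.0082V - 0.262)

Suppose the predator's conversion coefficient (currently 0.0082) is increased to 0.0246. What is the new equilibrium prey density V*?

V* ≈ 10.7

At the interior fixed point, setting dP/dt = 0 with P > 0 fixes V* = (predator death rate)/(VP coefficient) — independent of the other coefficients.
With the change, V* = 0.262/0.0246 = 10.7; it falls from 32.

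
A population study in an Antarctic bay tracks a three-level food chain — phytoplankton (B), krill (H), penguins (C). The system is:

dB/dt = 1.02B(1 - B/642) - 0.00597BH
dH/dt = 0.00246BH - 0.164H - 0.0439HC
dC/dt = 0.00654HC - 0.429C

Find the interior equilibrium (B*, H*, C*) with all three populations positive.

From dC/dt = 0: 0.00654H* = 0.429, so H* = 65.6.
From dB/dt = 0: 1.02(1 - B*/642) = 0.00597·65.6, giving B* = 642·(1 - 0.384) = 396.
From dH/dt = 0: 0.00246·396 - 0.164 = 0.0439C*, so C* = 0.809/0.0439 = 18.4.

B* ≈ 396, H* ≈ 65.6, C* ≈ 18.4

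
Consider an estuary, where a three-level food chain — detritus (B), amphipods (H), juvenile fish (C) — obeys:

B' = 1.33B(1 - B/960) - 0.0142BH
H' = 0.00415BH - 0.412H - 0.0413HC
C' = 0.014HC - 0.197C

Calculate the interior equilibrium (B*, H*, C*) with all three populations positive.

From dC/dt = 0: 0.014H* = 0.197, so H* = 14.1.
From dB/dt = 0: 1.33(1 - B*/960) = 0.0142·14.1, giving B* = 960·(1 - 0.15) = 816.
From dH/dt = 0: 0.00415·816 - 0.412 = 0.0413C*, so C* = 2.97/0.0413 = 72.

B* ≈ 816, H* ≈ 14.1, C* ≈ 72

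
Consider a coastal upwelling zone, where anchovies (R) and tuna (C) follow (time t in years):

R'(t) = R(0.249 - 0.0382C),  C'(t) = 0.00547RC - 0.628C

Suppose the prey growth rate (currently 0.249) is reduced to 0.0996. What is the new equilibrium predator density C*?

At the interior fixed point, setting dR/dt = 0 with R > 0 fixes C* = (prey growth rate)/(RC coefficient) — independent of the other coefficients.
With the change, C* = 0.0996/0.0382 = 2.61; it falls from 6.52.

C* ≈ 2.61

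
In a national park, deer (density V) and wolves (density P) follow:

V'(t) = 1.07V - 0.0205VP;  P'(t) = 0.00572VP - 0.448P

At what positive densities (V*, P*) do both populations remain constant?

V* ≈ 78.3, P* ≈ 52.2

Set dP/dt = 0 with P > 0: 0.00572V - 0.448 = 0, so V* = 0.448/0.00572 = 78.3.
Set dV/dt = 0 with V > 0: 1.07 - 0.0205P = 0, so P* = 1.07/0.0205 = 52.2.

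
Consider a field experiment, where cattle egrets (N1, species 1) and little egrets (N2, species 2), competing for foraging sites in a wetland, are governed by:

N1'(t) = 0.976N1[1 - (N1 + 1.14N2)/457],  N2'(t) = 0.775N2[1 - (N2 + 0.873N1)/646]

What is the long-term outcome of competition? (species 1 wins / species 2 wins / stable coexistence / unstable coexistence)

Compare the nullcline intercepts: K1/α12 = 457/1.14 = 401 < K2 = 646; K2/α21 = 646/0.873 = 740 > K1 = 457.
Since the inequalities point opposite ways, species 2 can invade but species 1 cannot.

species 2 excludes species 1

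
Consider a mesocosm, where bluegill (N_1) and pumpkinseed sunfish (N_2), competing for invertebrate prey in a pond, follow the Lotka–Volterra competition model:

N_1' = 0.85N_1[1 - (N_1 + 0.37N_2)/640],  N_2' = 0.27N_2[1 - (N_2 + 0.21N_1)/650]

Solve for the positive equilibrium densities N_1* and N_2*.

N_1* ≈ 433, N_2* ≈ 559

Setting both brackets to zero gives the nullclines N_1 + 0.37N_2 = 640 and 0.21N_1 + N_2 = 650.
Substituting N_2 = 650 - 0.21N_1 into the first: N_1(1 - 0.37·0.21) = 640 - 0.37·650.
So N_1* = 400/0.922 = 433, and then N_2* = 650 - 0.21·433 = 559.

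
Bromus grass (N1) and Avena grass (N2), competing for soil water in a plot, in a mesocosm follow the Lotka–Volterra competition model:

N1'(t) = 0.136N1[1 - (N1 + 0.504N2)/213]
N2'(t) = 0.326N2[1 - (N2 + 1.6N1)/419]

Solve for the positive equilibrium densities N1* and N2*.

Setting both brackets to zero gives the nullclines N1 + 0.504N2 = 213 and 1.6N1 + N2 = 419.
Substituting N2 = 419 - 1.6N1 into the first: N1(1 - 0.504·1.6) = 213 - 0.504·419.
So N1* = 1.82/0.194 = 9.42, and then N2* = 419 - 1.6·9.42 = 404.

N1* ≈ 9.42, N2* ≈ 404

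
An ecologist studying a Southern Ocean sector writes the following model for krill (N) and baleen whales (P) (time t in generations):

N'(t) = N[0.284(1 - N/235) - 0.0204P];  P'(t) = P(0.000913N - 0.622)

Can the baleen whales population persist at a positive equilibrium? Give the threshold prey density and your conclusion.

Threshold N = 681; K < 681, so no, the predator goes extinct.

The predator equation gives dP/dt > 0 only when N > 0.622/0.000913 = 681.
Without the predator, N → K = 235. Since 235 < 681, the predator cannot invade.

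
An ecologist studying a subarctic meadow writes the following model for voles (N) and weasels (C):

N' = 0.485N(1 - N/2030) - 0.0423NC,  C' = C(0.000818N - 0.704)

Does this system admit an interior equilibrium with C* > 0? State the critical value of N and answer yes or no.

Threshold N = 861; K > 861, so yes, the predator persists.

The predator equation gives dC/dt > 0 only when N > 0.704/0.000818 = 861.
Without the predator, N → K = 2030. Since 2030 > 861, the predator can invade and persist.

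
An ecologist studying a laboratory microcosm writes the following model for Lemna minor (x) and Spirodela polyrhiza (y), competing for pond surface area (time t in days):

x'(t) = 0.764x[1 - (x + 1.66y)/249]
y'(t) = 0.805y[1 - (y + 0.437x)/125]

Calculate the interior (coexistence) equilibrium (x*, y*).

x* ≈ 151, y* ≈ 59

Setting both brackets to zero gives the nullclines x + 1.66y = 249 and 0.437x + y = 125.
Substituting y = 125 - 0.437x into the first: x(1 - 1.66·0.437) = 249 - 1.66·125.
So x* = 41.5/0.275 = 151, and then y* = 125 - 0.437·151 = 59.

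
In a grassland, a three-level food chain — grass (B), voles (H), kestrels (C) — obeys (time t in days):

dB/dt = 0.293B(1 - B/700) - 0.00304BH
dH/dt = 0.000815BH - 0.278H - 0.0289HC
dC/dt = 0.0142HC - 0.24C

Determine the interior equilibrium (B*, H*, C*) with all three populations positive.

From dC/dt = 0: 0.0142H* = 0.24, so H* = 16.9.
From dB/dt = 0: 0.293(1 - B*/700) = 0.00304·16.9, giving B* = 700·(1 - 0.175) = 577.
From dH/dt = 0: 0.000815·577 - 0.278 = 0.0289C*, so C* = 0.192/0.0289 = 6.66.

B* ≈ 577, H* ≈ 16.9, C* ≈ 6.66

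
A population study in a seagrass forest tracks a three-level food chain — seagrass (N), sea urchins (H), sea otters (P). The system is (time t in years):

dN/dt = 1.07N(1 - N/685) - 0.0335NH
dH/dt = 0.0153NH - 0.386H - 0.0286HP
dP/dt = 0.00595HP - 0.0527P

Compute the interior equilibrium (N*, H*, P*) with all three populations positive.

N* ≈ 495, H* ≈ 8.86, P* ≈ 251

From dP/dt = 0: 0.00595H* = 0.0527, so H* = 8.86.
From dN/dt = 0: 1.07(1 - N*/685) = 0.0335·8.86, giving N* = 685·(1 - 0.277) = 495.
From dH/dt = 0: 0.0153·495 - 0.386 = 0.0286P*, so P* = 7.19/0.0286 = 251.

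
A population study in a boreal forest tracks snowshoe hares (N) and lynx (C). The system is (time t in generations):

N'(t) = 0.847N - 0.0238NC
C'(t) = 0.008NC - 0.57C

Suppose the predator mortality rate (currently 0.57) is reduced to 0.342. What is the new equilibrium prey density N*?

At the interior fixed point, setting dC/dt = 0 with C > 0 fixes N* = (predator death rate)/(NC coefficient) — independent of the other coefficients.
With the change, N* = 0.342/0.008 = 42.8; it falls from 71.2.

N* ≈ 42.8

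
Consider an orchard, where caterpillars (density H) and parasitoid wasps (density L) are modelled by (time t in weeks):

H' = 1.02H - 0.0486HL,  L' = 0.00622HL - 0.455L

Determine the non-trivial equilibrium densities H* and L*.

Set dL/dt = 0 with L > 0: 0.00622H - 0.455 = 0, so H* = 0.455/0.00622 = 73.2.
Set dH/dt = 0 with H > 0: 1.02 - 0.0486L = 0, so L* = 1.02/0.0486 = 21.

H* ≈ 73.2, L* ≈ 21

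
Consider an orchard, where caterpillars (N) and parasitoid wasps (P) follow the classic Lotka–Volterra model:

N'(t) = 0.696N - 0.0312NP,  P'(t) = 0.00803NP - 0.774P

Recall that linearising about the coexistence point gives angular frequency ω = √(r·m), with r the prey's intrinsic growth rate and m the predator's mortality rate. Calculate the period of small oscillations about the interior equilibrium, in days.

Here r = 0.696 and m = 0.774, so r·m = 0.539.
ω = √0.539 = 0.734 per day, hence T = 2π/ω ≈ 8.56 days.

T ≈ 8.56 days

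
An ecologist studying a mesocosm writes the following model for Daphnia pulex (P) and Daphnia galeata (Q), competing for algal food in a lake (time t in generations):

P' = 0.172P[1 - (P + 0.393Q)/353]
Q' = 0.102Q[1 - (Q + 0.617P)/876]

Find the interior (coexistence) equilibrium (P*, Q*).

Setting both brackets to zero gives the nullclines P + 0.393Q = 353 and 0.617P + Q = 876.
Substituting Q = 876 - 0.617P into the first: P(1 - 0.393·0.617) = 353 - 0.393·876.
So P* = 8.73/0.758 = 11.5, and then Q* = 876 - 0.617·11.5 = 869.

P* ≈ 11.5, Q* ≈ 869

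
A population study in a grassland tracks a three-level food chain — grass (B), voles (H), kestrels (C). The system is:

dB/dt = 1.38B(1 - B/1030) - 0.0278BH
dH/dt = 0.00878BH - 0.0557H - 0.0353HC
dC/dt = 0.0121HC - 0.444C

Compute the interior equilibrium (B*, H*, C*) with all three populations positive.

B* ≈ 269, H* ≈ 36.7, C* ≈ 65.2

From dC/dt = 0: 0.0121H* = 0.444, so H* = 36.7.
From dB/dt = 0: 1.38(1 - B*/1030) = 0.0278·36.7, giving B* = 1030·(1 - 0.739) = 269.
From dH/dt = 0: 0.00878·269 - 0.0557 = 0.0353C*, so C* = 2.3/0.0353 = 65.2.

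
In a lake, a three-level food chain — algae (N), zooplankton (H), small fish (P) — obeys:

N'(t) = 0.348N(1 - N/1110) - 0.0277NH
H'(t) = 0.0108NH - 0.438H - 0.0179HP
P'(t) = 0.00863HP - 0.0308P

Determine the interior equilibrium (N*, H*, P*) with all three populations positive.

N* ≈ 795, H* ≈ 3.57, P* ≈ 455

From dP/dt = 0: 0.00863H* = 0.0308, so H* = 3.57.
From dN/dt = 0: 0.348(1 - N*/1110) = 0.0277·3.57, giving N* = 1110·(1 - 0.284) = 795.
From dH/dt = 0: 0.0108·795 - 0.438 = 0.0179P*, so P* = 8.14/0.0179 = 455.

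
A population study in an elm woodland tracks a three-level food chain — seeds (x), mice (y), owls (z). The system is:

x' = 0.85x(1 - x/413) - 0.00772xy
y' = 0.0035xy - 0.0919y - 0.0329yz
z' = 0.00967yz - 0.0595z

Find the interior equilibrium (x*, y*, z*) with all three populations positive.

From dz/dt = 0: 0.00967y* = 0.0595, so y* = 6.15.
From dx/dt = 0: 0.85(1 - x*/413) = 0.00772·6.15, giving x* = 413·(1 - 0.0559) = 390.
From dy/dt = 0: 0.0035·390 - 0.0919 = 0.0329z*, so z* = 1.27/0.0329 = 38.7.

x* ≈ 390, y* ≈ 6.15, z* ≈ 38.7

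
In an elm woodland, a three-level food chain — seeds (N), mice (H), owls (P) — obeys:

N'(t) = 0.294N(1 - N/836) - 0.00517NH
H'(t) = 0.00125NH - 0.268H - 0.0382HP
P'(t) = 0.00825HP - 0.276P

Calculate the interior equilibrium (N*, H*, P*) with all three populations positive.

N* ≈ 344, H* ≈ 33.5, P* ≈ 4.25

From dP/dt = 0: 0.00825H* = 0.276, so H* = 33.5.
From dN/dt = 0: 0.294(1 - N*/836) = 0.00517·33.5, giving N* = 836·(1 - 0.588) = 344.
From dH/dt = 0: 0.00125·344 - 0.268 = 0.0382P*, so P* = 0.162/0.0382 = 4.25.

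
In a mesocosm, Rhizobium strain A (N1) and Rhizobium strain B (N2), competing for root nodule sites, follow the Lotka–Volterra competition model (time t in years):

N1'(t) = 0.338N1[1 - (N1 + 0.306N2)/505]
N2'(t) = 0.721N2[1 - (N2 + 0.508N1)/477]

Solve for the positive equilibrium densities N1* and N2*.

Setting both brackets to zero gives the nullclines N1 + 0.306N2 = 505 and 0.508N1 + N2 = 477.
Substituting N2 = 477 - 0.508N1 into the first: N1(1 - 0.306·0.508) = 505 - 0.306·477.
So N1* = 359/0.845 = 425, and then N2* = 477 - 0.508·425 = 261.

N1* ≈ 425, N2* ≈ 261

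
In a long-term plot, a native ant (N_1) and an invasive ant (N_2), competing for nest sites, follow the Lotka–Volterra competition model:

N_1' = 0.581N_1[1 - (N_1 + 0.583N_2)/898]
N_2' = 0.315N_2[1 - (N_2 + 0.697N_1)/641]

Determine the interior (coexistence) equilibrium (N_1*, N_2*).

Setting both brackets to zero gives the nullclines N_1 + 0.583N_2 = 898 and 0.697N_1 + N_2 = 641.
Substituting N_2 = 641 - 0.697N_1 into the first: N_1(1 - 0.583·0.697) = 898 - 0.583·641.
So N_1* = 524/0.594 = 883, and then N_2* = 641 - 0.697·883 = 25.4.

N_1* ≈ 883, N_2* ≈ 25.4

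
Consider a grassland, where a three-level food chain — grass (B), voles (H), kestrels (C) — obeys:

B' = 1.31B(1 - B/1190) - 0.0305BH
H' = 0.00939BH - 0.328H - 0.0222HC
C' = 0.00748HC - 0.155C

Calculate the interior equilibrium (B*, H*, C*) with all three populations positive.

From dC/dt = 0: 0.00748H* = 0.155, so H* = 20.7.
From dB/dt = 0: 1.31(1 - B*/1190) = 0.0305·20.7, giving B* = 1190·(1 - 0.482) = 616.
From dH/dt = 0: 0.00939·616 - 0.328 = 0.0222C*, so C* = 5.46/0.0222 = 246.

B* ≈ 616, H* ≈ 20.7, C* ≈ 246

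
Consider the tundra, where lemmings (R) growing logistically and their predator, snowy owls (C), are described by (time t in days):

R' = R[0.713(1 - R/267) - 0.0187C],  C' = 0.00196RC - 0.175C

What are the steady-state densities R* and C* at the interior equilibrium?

R* ≈ 89.3, C* ≈ 25.4

From dC/dt = 0 with C > 0: 0.00196R* = 0.175, so R* = 89.3.
Substitute into dR/dt = 0: 0.713(1 - 89.3/267) = 0.0187C*.
The bracket is 0.666, giving C* = 0.475/0.0187 = 25.4.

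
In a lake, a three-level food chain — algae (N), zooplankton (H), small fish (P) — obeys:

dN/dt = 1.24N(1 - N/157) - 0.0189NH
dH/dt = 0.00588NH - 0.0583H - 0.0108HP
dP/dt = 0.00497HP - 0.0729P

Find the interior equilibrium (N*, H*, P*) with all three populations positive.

From dP/dt = 0: 0.00497H* = 0.0729, so H* = 14.7.
From dN/dt = 0: 1.24(1 - N*/157) = 0.0189·14.7, giving N* = 157·(1 - 0.224) = 122.
From dH/dt = 0: 0.00588·122 - 0.0583 = 0.0108P*, so P* = 0.658/0.0108 = 61.

N* ≈ 122, H* ≈ 14.7, P* ≈ 61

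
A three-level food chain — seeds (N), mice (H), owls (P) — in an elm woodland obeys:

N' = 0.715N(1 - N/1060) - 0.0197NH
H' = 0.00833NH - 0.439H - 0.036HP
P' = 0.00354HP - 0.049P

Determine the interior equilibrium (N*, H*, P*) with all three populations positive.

N* ≈ 656, H* ≈ 13.8, P* ≈ 140

From dP/dt = 0: 0.00354H* = 0.049, so H* = 13.8.
From dN/dt = 0: 0.715(1 - N*/1060) = 0.0197·13.8, giving N* = 1060·(1 - 0.381) = 656.
From dH/dt = 0: 0.00833·656 - 0.439 = 0.036P*, so P* = 5.02/0.036 = 140.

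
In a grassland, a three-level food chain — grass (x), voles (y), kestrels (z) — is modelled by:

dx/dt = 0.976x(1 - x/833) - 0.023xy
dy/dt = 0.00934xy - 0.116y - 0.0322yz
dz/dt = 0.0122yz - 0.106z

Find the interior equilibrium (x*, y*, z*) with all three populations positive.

From dz/dt = 0: 0.0122y* = 0.106, so y* = 8.69.
From dx/dt = 0: 0.976(1 - x*/833) = 0.023·8.69, giving x* = 833·(1 - 0.205) = 662.
From dy/dt = 0: 0.00934·662 - 0.116 = 0.0322z*, so z* = 6.07/0.0322 = 189.

x* ≈ 662, y* ≈ 8.69, z* ≈ 189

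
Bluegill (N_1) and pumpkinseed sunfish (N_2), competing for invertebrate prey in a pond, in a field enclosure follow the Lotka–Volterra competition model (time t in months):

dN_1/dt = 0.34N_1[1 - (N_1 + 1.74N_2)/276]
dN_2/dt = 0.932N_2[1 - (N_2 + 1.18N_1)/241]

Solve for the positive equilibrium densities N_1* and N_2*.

N_1* ≈ 136, N_2* ≈ 80.4

Setting both brackets to zero gives the nullclines N_1 + 1.74N_2 = 276 and 1.18N_1 + N_2 = 241.
Substituting N_2 = 241 - 1.18N_1 into the first: N_1(1 - 1.74·1.18) = 276 - 1.74·241.
So N_1* = -143/-1.05 = 136, and then N_2* = 241 - 1.18·136 = 80.4.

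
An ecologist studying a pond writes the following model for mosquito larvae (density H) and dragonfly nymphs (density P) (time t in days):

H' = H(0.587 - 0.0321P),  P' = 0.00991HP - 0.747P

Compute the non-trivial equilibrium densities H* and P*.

H* ≈ 75.4, P* ≈ 18.3

Set dP/dt = 0 with P > 0: 0.00991H - 0.747 = 0, so H* = 0.747/0.00991 = 75.4.
Set dH/dt = 0 with H > 0: 0.587 - 0.0321P = 0, so P* = 0.587/0.0321 = 18.3.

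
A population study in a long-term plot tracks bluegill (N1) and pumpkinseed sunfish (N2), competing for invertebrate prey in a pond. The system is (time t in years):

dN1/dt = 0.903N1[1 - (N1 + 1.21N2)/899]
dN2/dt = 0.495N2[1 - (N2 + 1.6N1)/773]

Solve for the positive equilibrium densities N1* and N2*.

Setting both brackets to zero gives the nullclines N1 + 1.21N2 = 899 and 1.6N1 + N2 = 773.
Substituting N2 = 773 - 1.6N1 into the first: N1(1 - 1.21·1.6) = 899 - 1.21·773.
So N1* = -36.3/-0.936 = 38.8, and then N2* = 773 - 1.6·38.8 = 711.

N1* ≈ 38.8, N2* ≈ 711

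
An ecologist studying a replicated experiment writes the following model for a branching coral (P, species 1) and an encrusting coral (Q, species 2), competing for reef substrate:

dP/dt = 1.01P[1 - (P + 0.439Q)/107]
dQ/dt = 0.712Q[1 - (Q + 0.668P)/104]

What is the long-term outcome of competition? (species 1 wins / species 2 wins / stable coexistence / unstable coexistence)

stable coexistence

Compare the nullcline intercepts: K1/α12 = 107/0.439 = 244 > K2 = 104; K2/α21 = 104/0.668 = 156 > K1 = 107.
Since both inequalities hold, each species can invade when rare, so the interior equilibrium is stable.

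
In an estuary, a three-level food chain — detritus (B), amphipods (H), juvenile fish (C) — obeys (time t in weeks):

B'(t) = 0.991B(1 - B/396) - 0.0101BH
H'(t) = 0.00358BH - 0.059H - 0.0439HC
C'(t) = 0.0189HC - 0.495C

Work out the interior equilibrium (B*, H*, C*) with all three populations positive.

B* ≈ 290, H* ≈ 26.2, C* ≈ 22.3

From dC/dt = 0: 0.0189H* = 0.495, so H* = 26.2.
From dB/dt = 0: 0.991(1 - B*/396) = 0.0101·26.2, giving B* = 396·(1 - 0.267) = 290.
From dH/dt = 0: 0.00358·290 - 0.059 = 0.0439C*, so C* = 0.98/0.0439 = 22.3.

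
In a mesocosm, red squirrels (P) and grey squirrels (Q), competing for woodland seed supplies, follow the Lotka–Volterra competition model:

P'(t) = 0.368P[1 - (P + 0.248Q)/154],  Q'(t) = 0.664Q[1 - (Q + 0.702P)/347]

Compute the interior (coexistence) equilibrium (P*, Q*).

Setting both brackets to zero gives the nullclines P + 0.248Q = 154 and 0.702P + Q = 347.
Substituting Q = 347 - 0.702P into the first: P(1 - 0.248·0.702) = 154 - 0.248·347.
So P* = 67.9/0.826 = 82.3, and then Q* = 347 - 0.702·82.3 = 289.

P* ≈ 82.3, Q* ≈ 289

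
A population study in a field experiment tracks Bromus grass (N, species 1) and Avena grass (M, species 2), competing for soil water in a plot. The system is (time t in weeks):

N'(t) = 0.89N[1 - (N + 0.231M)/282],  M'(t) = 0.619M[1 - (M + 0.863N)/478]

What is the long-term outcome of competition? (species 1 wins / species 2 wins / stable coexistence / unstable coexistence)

stable coexistence

Compare the nullcline intercepts: K1/α12 = 282/0.231 = 1220 > K2 = 478; K2/α21 = 478/0.863 = 554 > K1 = 282.
Since both inequalities hold, each species can invade when rare, so the interior equilibrium is stable.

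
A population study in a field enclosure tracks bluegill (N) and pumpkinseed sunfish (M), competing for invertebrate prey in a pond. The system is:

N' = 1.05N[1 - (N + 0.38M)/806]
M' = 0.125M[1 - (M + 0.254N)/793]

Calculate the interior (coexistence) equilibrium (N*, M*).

N* ≈ 559, M* ≈ 651

Setting both brackets to zero gives the nullclines N + 0.38M = 806 and 0.254N + M = 793.
Substituting M = 793 - 0.254N into the first: N(1 - 0.38·0.254) = 806 - 0.38·793.
So N* = 505/0.903 = 559, and then M* = 793 - 0.254·559 = 651.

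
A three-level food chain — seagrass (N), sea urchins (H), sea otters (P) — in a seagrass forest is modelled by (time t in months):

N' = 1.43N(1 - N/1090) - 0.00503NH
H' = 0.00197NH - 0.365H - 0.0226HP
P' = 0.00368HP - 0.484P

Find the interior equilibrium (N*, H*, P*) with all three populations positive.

N* ≈ 586, H* ≈ 132, P* ≈ 34.9

From dP/dt = 0: 0.00368H* = 0.484, so H* = 132.
From dN/dt = 0: 1.43(1 - N*/1090) = 0.00503·132, giving N* = 1090·(1 - 0.463) = 586.
From dH/dt = 0: 0.00197·586 - 0.365 = 0.0226P*, so P* = 0.789/0.0226 = 34.9.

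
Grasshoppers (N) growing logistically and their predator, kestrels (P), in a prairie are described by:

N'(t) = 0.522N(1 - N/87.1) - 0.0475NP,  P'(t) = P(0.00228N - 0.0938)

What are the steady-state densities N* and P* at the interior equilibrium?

N* ≈ 41.1, P* ≈ 5.8

From dP/dt = 0 with P > 0: 0.00228N* = 0.0938, so N* = 41.1.
Substitute into dN/dt = 0: 0.522(1 - 41.1/87.1) = 0.0475P*.
The bracket is 0.528, giving P* = 0.275/0.0475 = 5.8.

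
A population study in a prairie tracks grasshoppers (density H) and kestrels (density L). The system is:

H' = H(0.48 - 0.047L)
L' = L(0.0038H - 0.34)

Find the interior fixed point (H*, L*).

Set dL/dt = 0 with L > 0: 0.0038H - 0.34 = 0, so H* = 0.34/0.0038 = 89.5.
Set dH/dt = 0 with H > 0: 0.48 - 0.047L = 0, so L* = 0.48/0.047 = 10.2.

H* ≈ 89.5, L* ≈ 10.2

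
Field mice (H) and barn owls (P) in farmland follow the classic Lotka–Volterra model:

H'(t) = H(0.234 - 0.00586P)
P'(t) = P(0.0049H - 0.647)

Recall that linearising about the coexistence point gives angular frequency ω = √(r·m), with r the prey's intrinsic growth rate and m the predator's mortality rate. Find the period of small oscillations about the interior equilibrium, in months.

Here r = 0.234 and m = 0.647, so r·m = 0.151.
ω = √0.151 = 0.389 per month, hence T = 2π/ω ≈ 16.1 months.

T ≈ 16.1 months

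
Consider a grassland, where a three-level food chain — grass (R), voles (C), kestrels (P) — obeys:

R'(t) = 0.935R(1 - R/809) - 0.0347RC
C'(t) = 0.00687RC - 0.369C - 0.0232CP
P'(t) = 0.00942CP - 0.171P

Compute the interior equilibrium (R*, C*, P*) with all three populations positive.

R* ≈ 264, C* ≈ 18.2, P* ≈ 62.3

From dP/dt = 0: 0.00942C* = 0.171, so C* = 18.2.
From dR/dt = 0: 0.935(1 - R*/809) = 0.0347·18.2, giving R* = 809·(1 - 0.674) = 264.
From dC/dt = 0: 0.00687·264 - 0.369 = 0.0232P*, so P* = 1.44/0.0232 = 62.3.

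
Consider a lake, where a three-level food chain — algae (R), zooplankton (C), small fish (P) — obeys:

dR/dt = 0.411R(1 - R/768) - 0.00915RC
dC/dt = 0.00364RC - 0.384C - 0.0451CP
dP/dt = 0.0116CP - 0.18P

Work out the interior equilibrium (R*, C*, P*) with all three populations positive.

R* ≈ 503, C* ≈ 15.5, P* ≈ 32.1

From dP/dt = 0: 0.0116C* = 0.18, so C* = 15.5.
From dR/dt = 0: 0.411(1 - R*/768) = 0.00915·15.5, giving R* = 768·(1 - 0.345) = 503.
From dC/dt = 0: 0.00364·503 - 0.384 = 0.0451P*, so P* = 1.45/0.0451 = 32.1.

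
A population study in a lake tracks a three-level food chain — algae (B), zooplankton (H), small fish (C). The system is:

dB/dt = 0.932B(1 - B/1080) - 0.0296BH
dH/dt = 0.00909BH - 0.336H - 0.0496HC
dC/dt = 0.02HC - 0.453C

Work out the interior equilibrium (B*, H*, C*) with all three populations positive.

B* ≈ 303, H* ≈ 22.6, C* ≈ 48.8

From dC/dt = 0: 0.02H* = 0.453, so H* = 22.6.
From dB/dt = 0: 0.932(1 - B*/1080) = 0.0296·22.6, giving B* = 1080·(1 - 0.719) = 303.
From dH/dt = 0: 0.00909·303 - 0.336 = 0.0496C*, so C* = 2.42/0.0496 = 48.8.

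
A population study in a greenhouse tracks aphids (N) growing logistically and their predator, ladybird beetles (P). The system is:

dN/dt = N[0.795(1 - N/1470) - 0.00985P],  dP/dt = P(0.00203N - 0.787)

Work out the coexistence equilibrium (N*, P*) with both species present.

From dP/dt = 0 with P > 0: 0.00203N* = 0.787, so N* = 388.
Substitute into dN/dt = 0: 0.795(1 - 388/1470) = 0.00985P*.
The bracket is 0.736, giving P* = 0.585/0.00985 = 59.4.

N* ≈ 388, P* ≈ 59.4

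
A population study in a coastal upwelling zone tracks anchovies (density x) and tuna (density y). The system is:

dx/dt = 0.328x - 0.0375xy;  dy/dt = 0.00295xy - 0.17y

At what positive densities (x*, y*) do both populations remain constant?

x* ≈ 57.6, y* ≈ 8.75

Set dy/dt = 0 with y > 0: 0.00295x - 0.17 = 0, so x* = 0.17/0.00295 = 57.6.
Set dx/dt = 0 with x > 0: 0.328 - 0.0375y = 0, so y* = 0.328/0.0375 = 8.75.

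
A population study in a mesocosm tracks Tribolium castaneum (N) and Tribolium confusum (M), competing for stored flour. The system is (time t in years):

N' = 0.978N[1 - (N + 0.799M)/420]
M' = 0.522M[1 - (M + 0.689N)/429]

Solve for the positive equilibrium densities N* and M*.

N* ≈ 172, M* ≈ 311

Setting both brackets to zero gives the nullclines N + 0.799M = 420 and 0.689N + M = 429.
Substituting M = 429 - 0.689N into the first: N(1 - 0.799·0.689) = 420 - 0.799·429.
So N* = 77.2/0.449 = 172, and then M* = 429 - 0.689·172 = 311.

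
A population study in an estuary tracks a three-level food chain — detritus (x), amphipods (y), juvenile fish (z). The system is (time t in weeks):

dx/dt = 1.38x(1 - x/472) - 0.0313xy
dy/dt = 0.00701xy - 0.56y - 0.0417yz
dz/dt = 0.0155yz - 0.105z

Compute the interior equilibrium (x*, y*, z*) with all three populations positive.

x* ≈ 399, y* ≈ 6.77, z* ≈ 53.7

From dz/dt = 0: 0.0155y* = 0.105, so y* = 6.77.
From dx/dt = 0: 1.38(1 - x*/472) = 0.0313·6.77, giving x* = 472·(1 - 0.154) = 399.
From dy/dt = 0: 0.00701·399 - 0.56 = 0.0417z*, so z* = 2.24/0.0417 = 53.7.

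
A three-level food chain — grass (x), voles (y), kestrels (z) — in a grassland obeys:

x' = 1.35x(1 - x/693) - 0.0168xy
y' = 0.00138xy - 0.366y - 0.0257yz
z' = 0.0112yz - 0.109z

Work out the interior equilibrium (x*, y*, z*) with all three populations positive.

From dz/dt = 0: 0.0112y* = 0.109, so y* = 9.73.
From dx/dt = 0: 1.35(1 - x*/693) = 0.0168·9.73, giving x* = 693·(1 - 0.121) = 609.
From dy/dt = 0: 0.00138·609 - 0.366 = 0.0257z*, so z* = 0.475/0.0257 = 18.5.

x* ≈ 609, y* ≈ 9.73, z* ≈ 18.5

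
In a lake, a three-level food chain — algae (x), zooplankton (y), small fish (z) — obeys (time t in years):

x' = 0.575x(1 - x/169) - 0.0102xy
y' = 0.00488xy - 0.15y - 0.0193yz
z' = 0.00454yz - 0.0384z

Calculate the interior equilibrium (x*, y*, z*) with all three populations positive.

From dz/dt = 0: 0.00454y* = 0.0384, so y* = 8.46.
From dx/dt = 0: 0.575(1 - x*/169) = 0.0102·8.46, giving x* = 169·(1 - 0.15) = 144.
From dy/dt = 0: 0.00488·144 - 0.15 = 0.0193z*, so z* = 0.551/0.0193 = 28.5.

x* ≈ 144, y* ≈ 8.46, z* ≈ 28.5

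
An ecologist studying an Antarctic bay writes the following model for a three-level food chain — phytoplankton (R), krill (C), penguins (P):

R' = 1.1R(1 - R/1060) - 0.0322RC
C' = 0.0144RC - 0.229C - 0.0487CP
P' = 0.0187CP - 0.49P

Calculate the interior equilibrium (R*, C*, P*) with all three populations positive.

From dP/dt = 0: 0.0187C* = 0.49, so C* = 26.2.
From dR/dt = 0: 1.1(1 - R*/1060) = 0.0322·26.2, giving R* = 1060·(1 - 0.767) = 247.
From dC/dt = 0: 0.0144·247 - 0.229 = 0.0487P*, so P* = 3.33/0.0487 = 68.3.

R* ≈ 247, C* ≈ 26.2, P* ≈ 68.3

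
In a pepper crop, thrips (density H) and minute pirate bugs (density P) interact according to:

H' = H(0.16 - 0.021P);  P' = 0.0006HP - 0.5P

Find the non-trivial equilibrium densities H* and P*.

Set dP/dt = 0 with P > 0: 0.0006H - 0.5 = 0, so H* = 0.5/0.0006 = 833.
Set dH/dt = 0 with H > 0: 0.16 - 0.021P = 0, so P* = 0.16/0.021 = 7.62.

H* ≈ 833, P* ≈ 7.62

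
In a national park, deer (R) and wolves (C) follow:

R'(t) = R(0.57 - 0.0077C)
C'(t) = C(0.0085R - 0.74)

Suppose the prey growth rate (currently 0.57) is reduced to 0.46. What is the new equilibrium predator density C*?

C* ≈ 59.7

At the interior fixed point, setting dR/dt = 0 with R > 0 fixes C* = (prey growth rate)/(RC coefficient) — independent of the other coefficients.
With the change, C* = 0.46/0.0077 = 59.7; it falls from 74.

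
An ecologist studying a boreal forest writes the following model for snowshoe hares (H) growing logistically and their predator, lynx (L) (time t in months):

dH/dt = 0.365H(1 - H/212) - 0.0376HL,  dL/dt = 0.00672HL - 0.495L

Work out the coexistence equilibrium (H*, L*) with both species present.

From dL/dt = 0 with L > 0: 0.00672H* = 0.495, so H* = 73.7.
Substitute into dH/dt = 0: 0.365(1 - 73.7/212) = 0.0376L*.
The bracket is 0.653, giving L* = 0.238/0.0376 = 6.33.

H* ≈ 73.7, L* ≈ 6.33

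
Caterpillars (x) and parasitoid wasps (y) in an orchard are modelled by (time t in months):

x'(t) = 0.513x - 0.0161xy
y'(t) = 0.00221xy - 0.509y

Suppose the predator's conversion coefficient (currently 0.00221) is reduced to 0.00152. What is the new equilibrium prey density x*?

x* ≈ 335

At the interior fixed point, setting dy/dt = 0 with y > 0 fixes x* = (predator death rate)/(xy coefficient) — independent of the other coefficients.
With the change, x* = 0.509/0.00152 = 335; it rises from 230.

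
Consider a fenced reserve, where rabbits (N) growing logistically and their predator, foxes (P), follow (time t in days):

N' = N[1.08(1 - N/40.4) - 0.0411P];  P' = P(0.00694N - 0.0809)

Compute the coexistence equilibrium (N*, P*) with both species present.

From dP/dt = 0 with P > 0: 0.00694N* = 0.0809, so N* = 11.7.
Substitute into dN/dt = 0: 1.08(1 - 11.7/40.4) = 0.0411P*.
The bracket is 0.711, giving P* = 0.768/0.0411 = 18.7.

N* ≈ 11.7, P* ≈ 18.7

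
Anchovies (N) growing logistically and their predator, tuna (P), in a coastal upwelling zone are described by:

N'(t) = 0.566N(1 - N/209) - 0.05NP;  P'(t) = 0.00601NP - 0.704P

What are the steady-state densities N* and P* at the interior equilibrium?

From dP/dt = 0 with P > 0: 0.00601N* = 0.704, so N* = 117.
Substitute into dN/dt = 0: 0.566(1 - 117/209) = 0.05P*.
The bracket is 0.44, giving P* = 0.249/0.05 = 4.98.

N* ≈ 117, P* ≈ 4.98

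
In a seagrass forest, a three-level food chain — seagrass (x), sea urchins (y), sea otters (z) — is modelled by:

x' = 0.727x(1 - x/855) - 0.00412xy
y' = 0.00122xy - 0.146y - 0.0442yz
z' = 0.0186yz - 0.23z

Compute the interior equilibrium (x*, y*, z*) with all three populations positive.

x* ≈ 795, y* ≈ 12.4, z* ≈ 18.6

From dz/dt = 0: 0.0186y* = 0.23, so y* = 12.4.
From dx/dt = 0: 0.727(1 - x*/855) = 0.00412·12.4, giving x* = 855·(1 - 0.0701) = 795.
From dy/dt = 0: 0.00122·795 - 0.146 = 0.0442z*, so z* = 0.824/0.0442 = 18.6.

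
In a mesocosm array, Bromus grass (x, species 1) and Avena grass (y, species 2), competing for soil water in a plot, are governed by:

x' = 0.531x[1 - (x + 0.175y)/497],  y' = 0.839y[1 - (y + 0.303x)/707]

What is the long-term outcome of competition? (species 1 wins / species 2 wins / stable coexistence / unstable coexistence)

Compare the nullcline intercepts: K1/α12 = 497/0.175 = 2840 > K2 = 707; K2/α21 = 707/0.303 = 2330 > K1 = 497.
Since both inequalities hold, each species can invade when rare, so the interior equilibrium is stable.

stable coexistence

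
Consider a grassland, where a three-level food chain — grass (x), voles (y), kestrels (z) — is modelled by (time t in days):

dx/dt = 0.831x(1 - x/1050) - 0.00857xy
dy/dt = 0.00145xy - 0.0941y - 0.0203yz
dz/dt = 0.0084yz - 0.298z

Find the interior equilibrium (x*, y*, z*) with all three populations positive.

x* ≈ 666, y* ≈ 35.5, z* ≈ 42.9

From dz/dt = 0: 0.0084y* = 0.298, so y* = 35.5.
From dx/dt = 0: 0.831(1 - x*/1050) = 0.00857·35.5, giving x* = 1050·(1 - 0.366) = 666.
From dy/dt = 0: 0.00145·666 - 0.0941 = 0.0203z*, so z* = 0.871/0.0203 = 42.9.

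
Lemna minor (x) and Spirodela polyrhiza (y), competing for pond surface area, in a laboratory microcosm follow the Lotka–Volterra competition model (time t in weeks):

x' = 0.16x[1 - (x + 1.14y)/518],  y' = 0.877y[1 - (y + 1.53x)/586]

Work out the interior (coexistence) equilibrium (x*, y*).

Setting both brackets to zero gives the nullclines x + 1.14y = 518 and 1.53x + y = 586.
Substituting y = 586 - 1.53x into the first: x(1 - 1.14·1.53) = 518 - 1.14·586.
So x* = -150/-0.744 = 202, and then y* = 586 - 1.53·202 = 278.

x* ≈ 202, y* ≈ 278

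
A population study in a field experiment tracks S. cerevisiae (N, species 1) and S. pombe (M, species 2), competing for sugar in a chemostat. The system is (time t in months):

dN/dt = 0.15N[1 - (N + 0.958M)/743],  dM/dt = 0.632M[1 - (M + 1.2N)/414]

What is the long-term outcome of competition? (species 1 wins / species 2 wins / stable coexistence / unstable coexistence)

species 1 excludes species 2

Compare the nullcline intercepts: K1/α12 = 743/0.958 = 776 > K2 = 414; K2/α21 = 414/1.2 = 345 < K1 = 743.
Since the inequalities point opposite ways, species 1 can invade but species 2 cannot.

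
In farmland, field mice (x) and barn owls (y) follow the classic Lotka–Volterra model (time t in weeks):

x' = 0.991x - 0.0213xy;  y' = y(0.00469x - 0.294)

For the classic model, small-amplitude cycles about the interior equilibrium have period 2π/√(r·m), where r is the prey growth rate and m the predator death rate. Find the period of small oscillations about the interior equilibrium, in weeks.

T ≈ 11.6 weeks

Here r = 0.991 and m = 0.294, so r·m = 0.291.
ω = √0.291 = 0.54 per week, hence T = 2π/ω ≈ 11.6 weeks.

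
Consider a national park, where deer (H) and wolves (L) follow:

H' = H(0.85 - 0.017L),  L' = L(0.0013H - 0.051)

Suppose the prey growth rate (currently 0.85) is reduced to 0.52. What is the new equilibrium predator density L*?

L* ≈ 30.6

At the interior fixed point, setting dH/dt = 0 with H > 0 fixes L* = (prey growth rate)/(HL coefficient) — independent of the other coefficients.
With the change, L* = 0.52/0.017 = 30.6; it falls from 50.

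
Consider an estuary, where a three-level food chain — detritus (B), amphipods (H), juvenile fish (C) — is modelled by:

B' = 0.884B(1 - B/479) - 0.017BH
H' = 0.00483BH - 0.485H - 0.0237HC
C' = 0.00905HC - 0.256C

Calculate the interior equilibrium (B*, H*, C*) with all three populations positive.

From dC/dt = 0: 0.00905H* = 0.256, so H* = 28.3.
From dB/dt = 0: 0.884(1 - B*/479) = 0.017·28.3, giving B* = 479·(1 - 0.544) = 218.
From dH/dt = 0: 0.00483·218 - 0.485 = 0.0237C*, so C* = 0.57/0.0237 = 24.1.

B* ≈ 218, H* ≈ 28.3, C* ≈ 24.1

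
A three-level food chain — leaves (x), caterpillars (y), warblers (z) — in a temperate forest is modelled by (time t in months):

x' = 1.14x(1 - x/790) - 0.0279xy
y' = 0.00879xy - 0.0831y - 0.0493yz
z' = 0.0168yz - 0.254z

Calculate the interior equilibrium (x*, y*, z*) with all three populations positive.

x* ≈ 498, y* ≈ 15.1, z* ≈ 87

From dz/dt = 0: 0.0168y* = 0.254, so y* = 15.1.
From dx/dt = 0: 1.14(1 - x*/790) = 0.0279·15.1, giving x* = 790·(1 - 0.37) = 498.
From dy/dt = 0: 0.00879·498 - 0.0831 = 0.0493z*, so z* = 4.29/0.0493 = 87.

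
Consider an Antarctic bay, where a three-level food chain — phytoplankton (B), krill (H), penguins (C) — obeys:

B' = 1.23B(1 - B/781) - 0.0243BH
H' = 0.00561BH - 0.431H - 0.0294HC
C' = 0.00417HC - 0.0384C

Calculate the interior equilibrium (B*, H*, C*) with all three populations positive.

B* ≈ 639, H* ≈ 9.21, C* ≈ 107

From dC/dt = 0: 0.00417H* = 0.0384, so H* = 9.21.
From dB/dt = 0: 1.23(1 - B*/781) = 0.0243·9.21, giving B* = 781·(1 - 0.182) = 639.
From dH/dt = 0: 0.00561·639 - 0.431 = 0.0294C*, so C* = 3.15/0.0294 = 107.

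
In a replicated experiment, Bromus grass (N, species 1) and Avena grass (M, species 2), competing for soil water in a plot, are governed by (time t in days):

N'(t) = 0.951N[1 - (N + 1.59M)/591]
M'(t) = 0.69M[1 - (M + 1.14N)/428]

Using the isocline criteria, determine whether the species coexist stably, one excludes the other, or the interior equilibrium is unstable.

Compare the nullcline intercepts: K1/α12 = 591/1.59 = 372 < K2 = 428; K2/α21 = 428/1.14 = 375 < K1 = 591.
Since both are reversed, neither can invade when rare; the interior point is a saddle.

unstable coexistence (outcome depends on initial conditions)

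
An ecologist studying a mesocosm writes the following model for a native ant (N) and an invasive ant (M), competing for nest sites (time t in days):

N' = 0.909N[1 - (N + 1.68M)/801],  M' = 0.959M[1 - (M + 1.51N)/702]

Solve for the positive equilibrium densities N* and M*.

N* ≈ 246, M* ≈ 330

Setting both brackets to zero gives the nullclines N + 1.68M = 801 and 1.51N + M = 702.
Substituting M = 702 - 1.51N into the first: N(1 - 1.68·1.51) = 801 - 1.68·702.
So N* = -378/-1.54 = 246, and then M* = 702 - 1.51·246 = 330.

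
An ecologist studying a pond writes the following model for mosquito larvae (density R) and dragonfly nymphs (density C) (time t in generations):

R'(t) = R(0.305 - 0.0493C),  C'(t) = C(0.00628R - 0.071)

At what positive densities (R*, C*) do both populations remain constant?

Set dC/dt = 0 with C > 0: 0.00628R - 0.071 = 0, so R* = 0.071/0.00628 = 11.3.
Set dR/dt = 0 with R > 0: 0.305 - 0.0493C = 0, so C* = 0.305/0.0493 = 6.19.

R* ≈ 11.3, C* ≈ 6.19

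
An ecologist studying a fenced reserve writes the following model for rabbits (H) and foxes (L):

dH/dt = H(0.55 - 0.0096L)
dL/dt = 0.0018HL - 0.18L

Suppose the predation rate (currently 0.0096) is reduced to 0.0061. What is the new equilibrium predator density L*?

L* ≈ 90.2

At the interior fixed point, setting dH/dt = 0 with H > 0 fixes L* = (prey growth rate)/(HL coefficient) — independent of the other coefficients.
With the change, L* = 0.55/0.0061 = 90.2; it rises from 57.3.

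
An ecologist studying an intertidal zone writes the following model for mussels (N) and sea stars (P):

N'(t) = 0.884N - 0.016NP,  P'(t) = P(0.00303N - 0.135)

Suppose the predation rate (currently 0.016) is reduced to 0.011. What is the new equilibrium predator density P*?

P* ≈ 80.4

At the interior fixed point, setting dN/dt = 0 with N > 0 fixes P* = (prey growth rate)/(NP coefficient) — independent of the other coefficients.
With the change, P* = 0.884/0.011 = 80.4; it rises from 55.2.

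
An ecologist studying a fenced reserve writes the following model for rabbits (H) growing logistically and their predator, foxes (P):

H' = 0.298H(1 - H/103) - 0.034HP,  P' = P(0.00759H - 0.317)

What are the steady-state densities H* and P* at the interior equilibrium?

H* ≈ 41.8, P* ≈ 5.21

From dP/dt = 0 with P > 0: 0.00759H* = 0.317, so H* = 41.8.
Substitute into dH/dt = 0: 0.298(1 - 41.8/103) = 0.034P*.
The bracket is 0.595, giving P* = 0.177/0.034 = 5.21.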